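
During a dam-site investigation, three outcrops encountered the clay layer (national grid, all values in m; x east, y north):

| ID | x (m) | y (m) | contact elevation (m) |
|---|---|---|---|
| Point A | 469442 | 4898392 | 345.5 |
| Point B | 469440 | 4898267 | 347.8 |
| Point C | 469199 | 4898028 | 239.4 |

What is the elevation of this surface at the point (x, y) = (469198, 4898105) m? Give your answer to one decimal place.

Two edge vectors: Point A→Point B = (-2, -125, 2.3), Point A→Point C = (-243, -364, -106.1).
Normal n = (Point A→Point B) × (Point A→Point C) = (14099.7, -771.1, -29647).
So ∂z/∂x = −n_x/n_z = 0.475586063 and ∂z/∂y = −n_y/n_z = −0.026009377.
Intercept c from Point A: 345.5 − 223260.07 + 127404.12 = −95510.45.
At (469198, 4898105): z = 223144.0 − 127396.7 − 95510.45 = 236.9 m.

236.9 m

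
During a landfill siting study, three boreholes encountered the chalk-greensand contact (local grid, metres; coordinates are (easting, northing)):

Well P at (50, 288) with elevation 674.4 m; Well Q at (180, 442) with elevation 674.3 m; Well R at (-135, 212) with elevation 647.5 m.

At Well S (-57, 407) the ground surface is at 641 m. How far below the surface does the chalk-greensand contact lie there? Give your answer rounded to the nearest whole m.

Let the plane be z = a·E + b·N + c.
Well Q−Well P: 130a + 154b = −0.1;  Well R−Well P: −185a − 76b = −26.9.
Solving gives a = 0.22301, b = −0.18890.
Then c = 674.4 − a·50 − b·288 = 717.65.
At (-57, 407): z_contact = −12.7 − 76.9 + 717.65 = 628.1 m.
Depth below ground = 641 − 628.1 = 13 m.

13 m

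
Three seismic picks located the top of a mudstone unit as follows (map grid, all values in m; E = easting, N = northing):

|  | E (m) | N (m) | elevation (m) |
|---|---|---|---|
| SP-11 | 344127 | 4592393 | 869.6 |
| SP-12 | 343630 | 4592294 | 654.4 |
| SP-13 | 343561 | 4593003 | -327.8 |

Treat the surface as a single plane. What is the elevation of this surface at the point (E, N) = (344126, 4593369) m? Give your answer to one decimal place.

Let the plane be z = a·E + b·N + c.
SP-12−SP-11: −497a − 99b = −215.2;  SP-13−SP-11: −566a + 610b = −1197.4.
Solving gives a = 0.695467200, b = −1.317648467.
Then c = 869.6 − a·344127 − b·4592393 = 5812700.16.
At (344126, 4593369): z = 239328.3 − 6052445.6 + 5812700.16 = -417.1 m.

-417.1 m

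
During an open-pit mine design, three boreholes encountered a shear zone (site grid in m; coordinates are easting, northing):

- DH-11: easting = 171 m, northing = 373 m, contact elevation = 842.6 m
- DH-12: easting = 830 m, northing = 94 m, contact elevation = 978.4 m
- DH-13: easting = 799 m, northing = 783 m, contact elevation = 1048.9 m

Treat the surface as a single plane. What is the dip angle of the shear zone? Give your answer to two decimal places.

Let the plane be z = a·easting + b·northing + c.
DH-12−DH-11: 659a − 279b = 135.8;  DH-13−DH-11: 628a + 410b = 206.3.
Solving gives a = 0.25423, b = 0.11376.
Gradient magnitude |∇z| = √(a² + b²) = √(0.06463 + 0.01294) = 0.27852.
True dip = arctan(0.27852) = 15.56°, dipping toward WSW (azimuth ≈ 246°).

15.56°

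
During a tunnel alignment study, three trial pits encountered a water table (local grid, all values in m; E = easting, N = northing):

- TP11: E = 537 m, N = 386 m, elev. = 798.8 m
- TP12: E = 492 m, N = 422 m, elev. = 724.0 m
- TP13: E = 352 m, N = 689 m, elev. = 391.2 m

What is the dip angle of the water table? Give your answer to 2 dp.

52.75°

Let the plane be z = a·E + b·N + c.
TP12−TP11: −45a + 36b = −74.8;  TP13−TP11: −185a + 303b = −407.6.
Solving gives a = 1.14563, b = −0.64573.
Gradient magnitude |∇z| = √(a² + b²) = √(1.31248 + 0.41697) = 1.31509.
True dip = arctan(1.31509) = 52.75°, dipping toward WNW (azimuth ≈ 299°).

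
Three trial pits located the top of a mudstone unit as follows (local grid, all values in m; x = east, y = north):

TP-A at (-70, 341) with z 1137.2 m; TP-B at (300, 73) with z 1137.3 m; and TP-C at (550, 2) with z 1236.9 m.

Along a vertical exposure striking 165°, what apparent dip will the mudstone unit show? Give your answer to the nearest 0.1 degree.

35.1°

Let the plane be z = a·x + b·y + c.
TP-B−TP-A: 370a − 268b = 0.1;  TP-C−TP-A: 620a − 339b = 99.7.
Solving gives a = 0.65519, b = 0.90417.
Unit vector along 165° is (sin 165°, cos 165°) = (0.2588, -0.9659).
Slope in that direction = a·(0.2588) + b·(-0.9659) = −0.70379.
Apparent dip = arctan|0.70379| = 35.1° (true dip is 48.2°, so apparent ≤ true as expected).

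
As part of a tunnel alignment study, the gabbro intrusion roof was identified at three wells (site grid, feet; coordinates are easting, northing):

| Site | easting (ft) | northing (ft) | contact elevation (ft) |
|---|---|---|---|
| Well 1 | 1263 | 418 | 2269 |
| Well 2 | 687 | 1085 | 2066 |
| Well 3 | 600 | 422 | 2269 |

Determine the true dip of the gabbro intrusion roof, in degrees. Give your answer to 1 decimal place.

17.0°

Let the plane be z = a·easting + b·northing + c.
Well 2−Well 1: −576a + 667b = −203;  Well 3−Well 1: −663a + 4b = 0.
Solving gives a = −0.00185, b = −0.30594.
Gradient magnitude |∇z| = √(a² + b²) = √(0.00000 + 0.09360) = 0.30595.
True dip = arctan(0.30595) = 17.0°, dipping toward N (azimuth ≈ 000°).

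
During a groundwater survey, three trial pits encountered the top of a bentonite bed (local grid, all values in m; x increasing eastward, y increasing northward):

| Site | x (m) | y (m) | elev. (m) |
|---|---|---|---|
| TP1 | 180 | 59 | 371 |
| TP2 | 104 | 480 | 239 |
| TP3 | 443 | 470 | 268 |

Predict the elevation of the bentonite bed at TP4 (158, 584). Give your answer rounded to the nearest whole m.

Let the plane be z = a·x + b·y + c.
TP2−TP1: −76a + 421b = −132;  TP3−TP1: 263a + 411b = −103.
Solving gives a = 0.07671, b = −0.29969.
Then c = 371 − a·180 − b·59 = 374.87.
At (158, 584): z = 12.1 − 175.0 + 374.87 = 212.0 m.

212 m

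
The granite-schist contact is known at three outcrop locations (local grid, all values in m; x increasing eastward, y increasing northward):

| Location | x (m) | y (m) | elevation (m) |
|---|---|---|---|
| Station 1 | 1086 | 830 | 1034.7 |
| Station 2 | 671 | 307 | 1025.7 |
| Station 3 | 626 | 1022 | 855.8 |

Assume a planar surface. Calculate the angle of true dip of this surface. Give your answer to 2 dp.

20.27°

Two edge vectors: Station 1→Station 2 = (-415, -523, -9), Station 1→Station 3 = (-460, 192, -178.9).
Normal n = (Station 1→Station 2) × (Station 1→Station 3) = (95292.7, -70103.5, -320260).
So ∂z/∂x = −n_x/n_z = 0.29755 and ∂z/∂y = −n_y/n_z = −0.21890.
Gradient magnitude |∇z| = √(a² + b²) = √(0.08853 + 0.04792) = 0.36939.
True dip = arctan(0.36939) = 20.27°, dipping toward NW (azimuth ≈ 306°).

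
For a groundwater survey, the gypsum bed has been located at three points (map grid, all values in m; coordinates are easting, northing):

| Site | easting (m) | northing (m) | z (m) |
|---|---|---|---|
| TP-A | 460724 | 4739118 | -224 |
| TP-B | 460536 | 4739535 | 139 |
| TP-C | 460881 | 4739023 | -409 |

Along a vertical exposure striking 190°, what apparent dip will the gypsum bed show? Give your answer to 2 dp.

Let the plane be z = a·easting + b·northing + c.
TP-B−TP-A: −188a + 417b = 363;  TP-C−TP-A: 157a − 95b = −185.
Solving gives a = −0.89605, b = 0.46653.
Unit vector along 190° is (sin 190°, cos 190°) = (-0.1736, -0.9848).
Slope in that direction = a·(-0.1736) + b·(-0.9848) = −0.30384.
Apparent dip = arctan|0.30384| = 16.90° (true dip is 45.3°, so apparent ≤ true as expected).

16.90°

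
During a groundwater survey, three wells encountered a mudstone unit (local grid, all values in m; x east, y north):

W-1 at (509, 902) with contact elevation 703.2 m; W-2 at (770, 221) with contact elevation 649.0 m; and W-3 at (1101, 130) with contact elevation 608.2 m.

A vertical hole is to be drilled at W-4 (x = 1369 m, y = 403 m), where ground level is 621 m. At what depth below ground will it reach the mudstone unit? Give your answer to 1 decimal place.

33.3 m

Two edge vectors: W-1→W-2 = (261, -681, -54.2), W-1→W-3 = (592, -772, -95).
Normal n = (W-1→W-2) × (W-1→W-3) = (22852.6, -7291.4, 201660).
So ∂z/∂x = −n_x/n_z = −0.113322 and ∂z/∂y = −n_y/n_z = 0.036157.
Intercept c from W-1: 703.2 + 57.68 − 32.61 = 728.27.
At (1369, 403): z_contact = −155.14 + 14.57 + 728.27 = 587.70 m.
Depth below ground = 621 − 587.70 = 33.3 m.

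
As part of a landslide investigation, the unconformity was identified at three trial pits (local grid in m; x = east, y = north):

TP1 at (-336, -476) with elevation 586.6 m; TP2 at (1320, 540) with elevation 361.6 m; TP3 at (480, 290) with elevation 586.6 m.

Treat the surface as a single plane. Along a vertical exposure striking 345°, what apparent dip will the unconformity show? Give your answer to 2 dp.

Let the plane be z = a·x + b·y + c.
TP2−TP1: 1656a + 1016b = −225;  TP3−TP1: 816a + 766b = 0.
Solving gives a = −0.39220, b = 0.41780.
Unit vector along 345° is (sin 345°, cos 345°) = (-0.2588, 0.9659).
Slope in that direction = a·(-0.2588) + b·(0.9659) = 0.50508.
Apparent dip = arctan|0.50508| = 26.80° (true dip is 29.8°, so apparent ≤ true as expected).

26.80°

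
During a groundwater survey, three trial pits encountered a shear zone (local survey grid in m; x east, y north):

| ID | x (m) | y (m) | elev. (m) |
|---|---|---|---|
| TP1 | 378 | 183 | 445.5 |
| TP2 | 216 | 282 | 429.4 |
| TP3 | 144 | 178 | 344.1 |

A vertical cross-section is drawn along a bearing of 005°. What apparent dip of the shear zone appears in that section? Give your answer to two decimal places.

29.37°

Two edge vectors: TP1→TP2 = (-162, 99, -16.1), TP1→TP3 = (-234, -5, -101.4).
Normal n = (TP1→TP2) × (TP1→TP3) = (-10119.1, -12659.4, 23976).
So ∂z/∂x = −n_x/n_z = 0.42205 and ∂z/∂y = −n_y/n_z = 0.52800.
Unit vector along 005° is (sin 5°, cos 5°) = (0.0872, 0.9962).
Slope in that direction = a·(0.0872) + b·(0.9962) = 0.56278.
Apparent dip = arctan|0.56278| = 29.37° (true dip is 34.1°, so apparent ≤ true as expected).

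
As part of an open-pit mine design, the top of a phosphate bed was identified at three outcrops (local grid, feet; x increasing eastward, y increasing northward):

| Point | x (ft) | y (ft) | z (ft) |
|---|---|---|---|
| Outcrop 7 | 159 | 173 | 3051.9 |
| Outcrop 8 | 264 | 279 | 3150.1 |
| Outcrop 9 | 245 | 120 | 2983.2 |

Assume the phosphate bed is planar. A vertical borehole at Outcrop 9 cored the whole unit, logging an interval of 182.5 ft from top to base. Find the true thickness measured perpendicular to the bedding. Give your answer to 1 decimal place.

Let the plane be z = a·x + b·y + c.
Outcrop 8−Outcrop 7: 105a + 106b = 98.2;  Outcrop 9−Outcrop 7: 86a − 53b = −68.7.
Solving gives a = −0.14152, b = 1.06660.
|∇z| = √(a²+b²) = 1.07594, so dip δ = arctan(1.07594) = 47.10°.
True thickness = vertical thickness × cos δ = 182.5 × cos 47.10° = 124.2 ft.

124.2 ft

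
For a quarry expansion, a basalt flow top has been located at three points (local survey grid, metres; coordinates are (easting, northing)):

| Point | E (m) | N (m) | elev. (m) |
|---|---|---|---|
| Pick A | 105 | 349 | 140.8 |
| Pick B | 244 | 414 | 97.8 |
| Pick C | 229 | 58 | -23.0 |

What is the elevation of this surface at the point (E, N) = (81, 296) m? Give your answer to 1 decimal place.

Two edge vectors: Pick A→Pick B = (139, 65, -43), Pick A→Pick C = (124, -291, -163.8).
Normal n = (Pick A→Pick B) × (Pick A→Pick C) = (-23160, 17436.2, -48509).
So ∂z/∂E = −n_x/n_z = −0.47744 and ∂z/∂N = −n_y/n_z = 0.35944.
Intercept c from Pick A: 140.8 + 50.13 − 125.45 = 65.49.
At (81, 296): z = −38.7 + 106.4 + 65.49 = 133.2 m.

133.2 m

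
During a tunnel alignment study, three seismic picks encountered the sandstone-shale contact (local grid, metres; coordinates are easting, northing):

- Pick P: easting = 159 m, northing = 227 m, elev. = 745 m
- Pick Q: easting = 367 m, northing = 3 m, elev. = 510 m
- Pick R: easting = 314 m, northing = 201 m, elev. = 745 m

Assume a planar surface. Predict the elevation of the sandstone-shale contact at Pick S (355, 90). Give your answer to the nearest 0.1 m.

615.6 m

Two edge vectors: Pick P→Pick Q = (208, -224, -235), Pick P→Pick R = (155, -26, 0).
Normal n = (Pick P→Pick Q) × (Pick P→Pick R) = (-6110, -36425, 29312).
So ∂z/∂easting = −n_x/n_z = 0.20845 and ∂z/∂northing = −n_y/n_z = 1.24267.
Intercept c from Pick P: 745 − 33.14 − 282.08 = 429.77.
At (355, 90): z = 74.0 + 111.8 + 429.77 = 615.6 m.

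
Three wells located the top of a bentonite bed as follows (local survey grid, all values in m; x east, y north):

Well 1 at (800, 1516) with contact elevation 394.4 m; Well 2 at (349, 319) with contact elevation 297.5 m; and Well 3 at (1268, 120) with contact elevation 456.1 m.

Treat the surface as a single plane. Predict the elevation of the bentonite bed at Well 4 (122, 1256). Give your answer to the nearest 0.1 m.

271.4 m

Two edge vectors: Well 1→Well 2 = (-451, -1197, -96.9), Well 1→Well 3 = (468, -1396, 61.7).
Normal n = (Well 1→Well 2) × (Well 1→Well 3) = (-209127.3, -17522.5, 1189792).
So ∂z/∂x = −n_x/n_z = 0.175768 and ∂z/∂y = −n_y/n_z = 0.014727.
Intercept c from Well 1: 394.4 − 140.61 − 22.33 = 231.46.
At (122, 1256): z = 21.4 + 18.5 + 231.46 = 271.4 m.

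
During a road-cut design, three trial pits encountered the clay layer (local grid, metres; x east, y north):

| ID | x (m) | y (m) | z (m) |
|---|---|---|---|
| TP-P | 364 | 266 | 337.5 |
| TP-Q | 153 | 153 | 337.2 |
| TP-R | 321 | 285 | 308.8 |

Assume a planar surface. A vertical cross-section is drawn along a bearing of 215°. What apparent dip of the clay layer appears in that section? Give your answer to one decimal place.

19.2°

Let the plane be z = a·x + b·y + c.
TP-Q−TP-P: −211a − 113b = −0.3;  TP-R−TP-P: −43a + 19b = −28.7.
Solving gives a = 0.36635, b = −0.68142.
Unit vector along 215° is (sin 215°, cos 215°) = (-0.5736, -0.8192).
Slope in that direction = a·(-0.5736) + b·(-0.8192) = 0.34805.
Apparent dip = arctan|0.34805| = 19.2° (true dip is 37.7°, so apparent ≤ true as expected).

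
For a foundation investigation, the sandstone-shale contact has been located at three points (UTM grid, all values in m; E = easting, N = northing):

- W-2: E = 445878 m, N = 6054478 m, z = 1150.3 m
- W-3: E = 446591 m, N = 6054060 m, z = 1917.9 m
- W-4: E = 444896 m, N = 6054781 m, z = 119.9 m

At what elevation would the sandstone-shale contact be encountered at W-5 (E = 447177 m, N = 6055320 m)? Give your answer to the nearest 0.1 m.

2391.2 m

Let the plane be z = a·E + b·N + c.
W-3−W-2: 713a − 418b = 767.6;  W-4−W-2: −982a + 303b = −1030.4.
Solving gives a = 1.018964497, b = −0.098273477.
Then c = 1150.3 − a·445878 − b·6054478 = 141811.05.
At (447177, 6055320): z = 455657.5 − 595077.3 + 141811.05 = 2391.2 m.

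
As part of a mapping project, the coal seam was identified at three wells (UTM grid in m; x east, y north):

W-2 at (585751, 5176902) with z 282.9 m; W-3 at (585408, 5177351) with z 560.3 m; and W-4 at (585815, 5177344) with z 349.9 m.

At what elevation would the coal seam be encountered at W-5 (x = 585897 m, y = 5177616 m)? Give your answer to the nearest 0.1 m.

369.3 m

Let the plane be z = a·x + b·y + c.
W-3−W-2: −343a + 449b = 277.4;  W-4−W-2: 64a + 442b = 67.
Solving gives a = −0.513068503, b = 0.225874172.
Then c = 282.9 − a·585751 − b·5176902 = −868515.17.
At (585897, 5177616): z = −300605.3 + 1169489.7 − 868515.17 = 369.3 m.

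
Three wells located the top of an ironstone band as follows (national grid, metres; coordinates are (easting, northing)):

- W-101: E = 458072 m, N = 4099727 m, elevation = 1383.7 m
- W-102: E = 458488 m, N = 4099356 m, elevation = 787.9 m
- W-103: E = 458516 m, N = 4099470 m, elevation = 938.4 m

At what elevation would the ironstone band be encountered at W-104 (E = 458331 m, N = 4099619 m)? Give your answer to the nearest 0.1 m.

1181.4 m

Two edge vectors: W-101→W-102 = (416, -371, -595.8), W-101→W-103 = (444, -257, -445.3).
Normal n = (W-101→W-102) × (W-101→W-103) = (12085.7, -79290.4, 57812).
So ∂z/∂E = −n_x/n_z = −0.209051754 and ∂z/∂N = −n_y/n_z = 1.371521483.
Intercept c from W-101: 1383.7 + 95760.76 − 5622863.66 = −5525719.20.
At (458331, 4099619): z = −95814.9 + 5622715.5 − 5525719.20 = 1181.4 m.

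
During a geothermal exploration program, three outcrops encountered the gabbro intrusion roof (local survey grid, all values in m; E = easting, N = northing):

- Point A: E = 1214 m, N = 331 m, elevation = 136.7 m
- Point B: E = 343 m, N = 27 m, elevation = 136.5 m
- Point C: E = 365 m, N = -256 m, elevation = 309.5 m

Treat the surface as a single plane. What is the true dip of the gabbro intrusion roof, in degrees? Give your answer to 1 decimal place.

32.2°

Two edge vectors: Point A→Point B = (-871, -304, -0.2), Point A→Point C = (-849, -587, 172.8).
Normal n = (Point A→Point B) × (Point A→Point C) = (-52648.6, 150678.6, 253181).
So ∂z/∂E = −n_x/n_z = 0.20795 and ∂z/∂N = −n_y/n_z = −0.59514.
Gradient magnitude |∇z| = √(a² + b²) = √(0.04324 + 0.35419) = 0.63043.
True dip = arctan(0.63043) = 32.2°, dipping toward NNW (azimuth ≈ 341°).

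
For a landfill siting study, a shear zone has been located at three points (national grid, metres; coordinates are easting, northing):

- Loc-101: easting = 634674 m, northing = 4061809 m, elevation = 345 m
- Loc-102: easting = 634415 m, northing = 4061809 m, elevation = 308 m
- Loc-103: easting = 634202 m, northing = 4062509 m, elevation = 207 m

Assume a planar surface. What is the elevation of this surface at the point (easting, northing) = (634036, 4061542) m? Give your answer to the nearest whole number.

Two edge vectors: Loc-101→Loc-102 = (-259, 0, -37), Loc-101→Loc-103 = (-472, 700, -138).
Normal n = (Loc-101→Loc-102) × (Loc-101→Loc-103) = (25900, -18278, -181300).
So ∂z/∂easting = −n_x/n_z = 0.14285714 and ∂z/∂northing = −n_y/n_z = −0.10081633.
Intercept c from Loc-101: 345 − 90667.71 + 409496.66 = 319173.95.
At (634036, 4061542): z = 90576.6 − 409469.7 + 319173.95 = 280.8 m.

281 m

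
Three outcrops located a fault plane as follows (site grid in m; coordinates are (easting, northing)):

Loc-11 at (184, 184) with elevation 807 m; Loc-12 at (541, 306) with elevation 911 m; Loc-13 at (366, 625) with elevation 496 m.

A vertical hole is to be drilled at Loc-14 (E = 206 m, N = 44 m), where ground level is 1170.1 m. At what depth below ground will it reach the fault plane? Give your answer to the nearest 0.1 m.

214.9 m

Let the plane be z = a·E + b·N + c.
Loc-12−Loc-11: 357a + 122b = 104;  Loc-13−Loc-11: 182a + 441b = −311.
Solving gives a = 0.61972, b = −0.96097.
Then c = 807 − a·184 − b·184 = 869.79.
At (206, 44): z_contact = 127.66 − 42.28 + 869.79 = 955.17 m.
Depth below ground = 1170.1 − 955.17 = 214.9 m.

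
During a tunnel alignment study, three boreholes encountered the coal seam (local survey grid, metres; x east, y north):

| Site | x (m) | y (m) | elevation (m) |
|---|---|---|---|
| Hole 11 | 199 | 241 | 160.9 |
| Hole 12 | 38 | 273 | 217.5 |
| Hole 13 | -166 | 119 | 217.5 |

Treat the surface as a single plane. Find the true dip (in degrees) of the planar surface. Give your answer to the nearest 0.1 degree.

Two edge vectors: Hole 11→Hole 12 = (-161, 32, 56.6), Hole 11→Hole 13 = (-365, -122, 56.6).
Normal n = (Hole 11→Hole 12) × (Hole 11→Hole 13) = (8716.4, -11546.4, 31322).
So ∂z/∂x = −n_x/n_z = −0.27828 and ∂z/∂y = −n_y/n_z = 0.36864.
Gradient magnitude |∇z| = √(a² + b²) = √(0.07744 + 0.13589) = 0.46188.
True dip = arctan(0.46188) = 24.8°, dipping toward SE (azimuth ≈ 143°).

24.8°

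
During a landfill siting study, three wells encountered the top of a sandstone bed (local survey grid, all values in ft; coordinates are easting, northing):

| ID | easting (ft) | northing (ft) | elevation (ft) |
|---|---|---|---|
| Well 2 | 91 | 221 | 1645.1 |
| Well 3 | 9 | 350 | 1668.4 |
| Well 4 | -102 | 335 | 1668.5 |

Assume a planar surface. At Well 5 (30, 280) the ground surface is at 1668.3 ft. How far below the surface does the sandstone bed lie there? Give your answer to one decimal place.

12.0 ft

Two edge vectors: Well 2→Well 3 = (-82, 129, 23.3), Well 2→Well 4 = (-193, 114, 23.4).
Normal n = (Well 2→Well 3) × (Well 2→Well 4) = (362.4, -2578.1, 15549).
So ∂z/∂easting = −n_x/n_z = −0.02331 and ∂z/∂northing = −n_y/n_z = 0.16580.
Intercept c from Well 2: 1645.1 + 2.12 − 36.64 = 1610.58.
At (30, 280): z_contact = −0.70 + 46.43 + 1610.58 = 1656.30 ft.
Depth below ground = 1668.3 − 1656.30 = 12.0 ft.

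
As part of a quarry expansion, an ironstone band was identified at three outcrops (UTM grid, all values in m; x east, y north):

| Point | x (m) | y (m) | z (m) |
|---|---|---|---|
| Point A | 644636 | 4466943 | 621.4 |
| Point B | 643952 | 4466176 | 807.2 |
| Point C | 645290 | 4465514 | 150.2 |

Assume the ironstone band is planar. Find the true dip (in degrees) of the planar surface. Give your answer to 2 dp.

23.99°

Two edge vectors: Point A→Point B = (-684, -767, 185.8), Point A→Point C = (654, -1429, -471.2).
Normal n = (Point A→Point B) × (Point A→Point C) = (626918.6, -200787.6, 1479054).
So ∂z/∂x = −n_x/n_z = −0.42386 and ∂z/∂y = −n_y/n_z = 0.13575.
Gradient magnitude |∇z| = √(a² + b²) = √(0.17966 + 0.01843) = 0.44507.
True dip = arctan(0.44507) = 23.99°, dipping toward ESE (azimuth ≈ 108°).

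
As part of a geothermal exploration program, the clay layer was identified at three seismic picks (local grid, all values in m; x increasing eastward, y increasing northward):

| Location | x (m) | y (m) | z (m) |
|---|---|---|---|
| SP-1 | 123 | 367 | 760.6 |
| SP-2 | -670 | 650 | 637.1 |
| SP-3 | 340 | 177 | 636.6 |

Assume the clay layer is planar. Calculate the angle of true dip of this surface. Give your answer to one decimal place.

Let the plane be z = a·x + b·y + c.
SP-2−SP-1: −793a + 283b = −123.5;  SP-3−SP-1: 217a − 190b = −124.
Solving gives a = 0.65603, b = 1.40189.
Gradient magnitude |∇z| = √(a² + b²) = √(0.43038 + 1.96530) = 1.54780.
True dip = arctan(1.54780) = 57.1°, dipping toward SSW (azimuth ≈ 205°).

57.1°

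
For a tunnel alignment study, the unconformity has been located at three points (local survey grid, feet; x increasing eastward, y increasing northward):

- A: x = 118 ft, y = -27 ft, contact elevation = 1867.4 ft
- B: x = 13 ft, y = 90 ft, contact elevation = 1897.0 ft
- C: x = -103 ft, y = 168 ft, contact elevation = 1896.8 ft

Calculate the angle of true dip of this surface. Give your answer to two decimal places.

Let the plane be z = a·x + b·y + c.
B−A: −105a + 117b = 29.6;  C−A: −221a + 195b = 29.4.
Solving gives a = 0.43333, b = 0.64188.
Gradient magnitude |∇z| = √(a² + b²) = √(0.18778 + 0.41201) = 0.77446.
True dip = arctan(0.77446) = 37.76°, dipping toward SW (azimuth ≈ 214°).

37.76°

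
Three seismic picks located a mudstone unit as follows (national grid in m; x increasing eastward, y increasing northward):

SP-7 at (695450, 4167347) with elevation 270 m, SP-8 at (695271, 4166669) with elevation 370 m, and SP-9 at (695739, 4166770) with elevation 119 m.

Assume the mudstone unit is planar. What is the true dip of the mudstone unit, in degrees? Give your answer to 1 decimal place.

28.1°

Two edge vectors: SP-7→SP-8 = (-179, -678, 100), SP-7→SP-9 = (289, -577, -151).
Normal n = (SP-7→SP-8) × (SP-7→SP-9) = (160078, 1871, 299225).
So ∂z/∂x = −n_x/n_z = −0.53498 and ∂z/∂y = −n_y/n_z = −0.00625.
Gradient magnitude |∇z| = √(a² + b²) = √(0.28620 + 0.00004) = 0.53501.
True dip = arctan(0.53501) = 28.1°, dipping toward E (azimuth ≈ 089°).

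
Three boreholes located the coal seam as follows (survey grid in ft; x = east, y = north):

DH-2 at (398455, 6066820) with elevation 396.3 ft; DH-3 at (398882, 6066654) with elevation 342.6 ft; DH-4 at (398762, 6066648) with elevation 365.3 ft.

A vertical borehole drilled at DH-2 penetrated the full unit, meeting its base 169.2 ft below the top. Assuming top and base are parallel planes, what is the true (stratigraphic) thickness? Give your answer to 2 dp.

Two edge vectors: DH-2→DH-3 = (427, -166, -53.7), DH-2→DH-4 = (307, -172, -31).
Normal n = (DH-2→DH-3) × (DH-2→DH-4) = (-4090.4, -3248.9, -22482).
So ∂z/∂x = −n_x/n_z = −0.18194 and ∂z/∂y = −n_y/n_z = −0.14451.
|∇z| = √(a²+b²) = 0.23235, so dip δ = arctan(0.23235) = 13.08°.
True thickness = vertical thickness × cos δ = 169.2 × cos 13.08° = 164.81 ft.

164.81 ft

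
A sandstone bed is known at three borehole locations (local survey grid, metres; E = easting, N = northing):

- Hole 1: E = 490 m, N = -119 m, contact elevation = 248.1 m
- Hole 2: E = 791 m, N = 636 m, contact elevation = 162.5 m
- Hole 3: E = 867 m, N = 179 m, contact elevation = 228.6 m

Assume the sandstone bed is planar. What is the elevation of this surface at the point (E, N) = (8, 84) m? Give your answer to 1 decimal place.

Two edge vectors: Hole 1→Hole 2 = (301, 755, -85.6), Hole 1→Hole 3 = (377, 298, -19.5).
Normal n = (Hole 1→Hole 2) × (Hole 1→Hole 3) = (10786.3, -26401.7, -194937).
So ∂z/∂E = −n_x/n_z = 0.05533 and ∂z/∂N = −n_y/n_z = −0.13544.
Intercept c from Hole 1: 248.1 − 27.11 − 16.12 = 204.87.
At (8, 84): z = 0.4 − 11.4 + 204.87 = 193.9 m.

193.9 m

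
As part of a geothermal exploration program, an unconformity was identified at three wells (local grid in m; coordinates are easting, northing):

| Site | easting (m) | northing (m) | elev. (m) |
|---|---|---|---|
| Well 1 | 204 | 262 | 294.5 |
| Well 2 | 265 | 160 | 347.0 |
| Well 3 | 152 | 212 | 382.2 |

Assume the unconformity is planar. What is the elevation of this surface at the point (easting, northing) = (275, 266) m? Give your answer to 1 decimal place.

236.9 m

Two edge vectors: Well 1→Well 2 = (61, -102, 52.5), Well 1→Well 3 = (-52, -50, 87.7).
Normal n = (Well 1→Well 2) × (Well 1→Well 3) = (-6320.4, -8079.7, -8354).
So ∂z/∂easting = −n_x/n_z = −0.75657 and ∂z/∂northing = −n_y/n_z = −0.96717.
Intercept c from Well 1: 294.5 + 154.34 + 253.40 = 702.24.
At (275, 266): z = −208.1 − 257.3 + 702.24 = 236.9 m.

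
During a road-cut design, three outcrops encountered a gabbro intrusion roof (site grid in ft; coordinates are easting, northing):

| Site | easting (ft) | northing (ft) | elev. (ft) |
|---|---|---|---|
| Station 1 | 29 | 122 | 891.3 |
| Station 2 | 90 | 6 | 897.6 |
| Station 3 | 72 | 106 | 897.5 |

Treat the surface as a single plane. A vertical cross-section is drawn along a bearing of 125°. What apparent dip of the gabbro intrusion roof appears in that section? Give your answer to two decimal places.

6.33°

Let the plane be z = a·easting + b·northing + c.
Station 2−Station 1: 61a − 116b = 6.3;  Station 3−Station 1: 43a − 16b = 6.2.
Solving gives a = 0.15414, b = 0.02674.
Unit vector along 125° is (sin 125°, cos 125°) = (0.8192, -0.5736).
Slope in that direction = a·(0.8192) + b·(-0.5736) = 0.11092.
Apparent dip = arctan|0.11092| = 6.33° (true dip is 8.9°, so apparent ≤ true as expected).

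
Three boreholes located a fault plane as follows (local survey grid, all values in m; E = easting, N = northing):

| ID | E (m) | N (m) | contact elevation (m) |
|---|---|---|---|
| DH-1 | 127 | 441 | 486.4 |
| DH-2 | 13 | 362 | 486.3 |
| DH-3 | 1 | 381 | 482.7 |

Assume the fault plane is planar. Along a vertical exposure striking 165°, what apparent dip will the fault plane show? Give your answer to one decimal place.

Let the plane be z = a·E + b·N + c.
DH-2−DH-1: −114a − 79b = −0.1;  DH-3−DH-1: −126a − 60b = −3.7.
Solving gives a = 0.09194, b = −0.13141.
Unit vector along 165° is (sin 165°, cos 165°) = (0.2588, -0.9659).
Slope in that direction = a·(0.2588) + b·(-0.9659) = 0.15072.
Apparent dip = arctan|0.15072| = 8.6° (true dip is 9.1°, so apparent ≤ true as expected).

8.6°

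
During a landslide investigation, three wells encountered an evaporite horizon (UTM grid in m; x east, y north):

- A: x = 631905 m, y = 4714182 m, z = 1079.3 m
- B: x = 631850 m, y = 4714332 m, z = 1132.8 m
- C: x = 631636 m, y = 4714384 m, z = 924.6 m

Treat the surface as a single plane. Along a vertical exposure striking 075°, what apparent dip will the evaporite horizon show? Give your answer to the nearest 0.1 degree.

Let the plane be z = a·x + b·y + c.
B−A: −55a + 150b = 53.5;  C−A: −269a + 202b = −154.7.
Solving gives a = 1.16320, b = 0.78317.
Unit vector along 075° is (sin 75°, cos 75°) = (0.9659, 0.2588).
Slope in that direction = a·(0.9659) + b·(0.2588) = 1.32627.
Apparent dip = arctan|1.32627| = 53.0° (true dip is 54.5°, so apparent ≤ true as expected).

53.0°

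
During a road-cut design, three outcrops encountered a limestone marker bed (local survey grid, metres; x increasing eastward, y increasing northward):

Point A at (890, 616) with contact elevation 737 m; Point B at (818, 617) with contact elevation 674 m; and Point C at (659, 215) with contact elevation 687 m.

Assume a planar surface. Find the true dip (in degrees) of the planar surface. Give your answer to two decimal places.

Two edge vectors: Point A→Point B = (-72, 1, -63), Point A→Point C = (-231, -401, -50).
Normal n = (Point A→Point B) × (Point A→Point C) = (-25313, 10953, 29103).
So ∂z/∂x = −n_x/n_z = 0.86977 and ∂z/∂y = −n_y/n_z = −0.37635.
Gradient magnitude |∇z| = √(a² + b²) = √(0.75650 + 0.14164) = 0.94771.
True dip = arctan(0.94771) = 43.46°, dipping toward WNW (azimuth ≈ 293°).

43.46°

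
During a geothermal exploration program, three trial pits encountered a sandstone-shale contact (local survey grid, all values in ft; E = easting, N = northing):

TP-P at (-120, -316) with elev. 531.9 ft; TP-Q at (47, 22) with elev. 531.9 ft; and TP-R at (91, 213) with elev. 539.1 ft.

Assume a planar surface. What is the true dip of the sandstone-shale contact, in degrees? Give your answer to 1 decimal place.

Let the plane be z = a·E + b·N + c.
TP-Q−TP-P: 167a + 338b = 0;  TP-R−TP-P: 211a + 529b = 7.2.
Solving gives a = −0.14294, b = 0.07063.
Gradient magnitude |∇z| = √(a² + b²) = √(0.02043 + 0.00499) = 0.15944.
True dip = arctan(0.15944) = 9.1°, dipping toward ESE (azimuth ≈ 116°).

9.1°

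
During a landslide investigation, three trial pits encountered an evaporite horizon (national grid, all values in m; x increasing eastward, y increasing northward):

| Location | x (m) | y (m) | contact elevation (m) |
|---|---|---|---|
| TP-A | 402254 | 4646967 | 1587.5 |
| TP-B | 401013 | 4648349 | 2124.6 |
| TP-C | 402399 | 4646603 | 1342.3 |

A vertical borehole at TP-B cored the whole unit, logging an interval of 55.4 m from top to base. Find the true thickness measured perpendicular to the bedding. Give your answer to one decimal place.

Let the plane be z = a·x + b·y + c.
TP-B−TP-A: −1241a + 1382b = 537.1;  TP-C−TP-A: 145a − 364b = −245.2.
Solving gives a = 0.57040, b = 0.90085.
|∇z| = √(a²+b²) = 1.06625, so dip δ = arctan(1.06625) = 46.84°.
True thickness = vertical thickness × cos δ = 55.4 × cos 46.84° = 37.9 m.

37.9 m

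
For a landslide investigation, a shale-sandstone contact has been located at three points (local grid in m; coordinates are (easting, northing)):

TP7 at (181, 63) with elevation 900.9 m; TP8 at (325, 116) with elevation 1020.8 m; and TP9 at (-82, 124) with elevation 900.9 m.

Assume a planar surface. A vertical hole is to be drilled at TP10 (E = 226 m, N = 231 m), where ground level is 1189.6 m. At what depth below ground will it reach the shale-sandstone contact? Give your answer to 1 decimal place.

Two edge vectors: TP7→TP8 = (144, 53, 119.9), TP7→TP9 = (-263, 61, 0).
Normal n = (TP7→TP8) × (TP7→TP9) = (-7313.9, -31533.7, 22723).
So ∂z/∂E = −n_x/n_z = 0.32187 and ∂z/∂N = −n_y/n_z = 1.38774.
Intercept c from TP7: 900.9 − 58.26 − 87.43 = 755.21.
At (226, 231): z_contact = 72.74 + 320.57 + 755.21 = 1148.53 m.
Depth below ground = 1189.6 − 1148.53 = 41.1 m.

41.1 m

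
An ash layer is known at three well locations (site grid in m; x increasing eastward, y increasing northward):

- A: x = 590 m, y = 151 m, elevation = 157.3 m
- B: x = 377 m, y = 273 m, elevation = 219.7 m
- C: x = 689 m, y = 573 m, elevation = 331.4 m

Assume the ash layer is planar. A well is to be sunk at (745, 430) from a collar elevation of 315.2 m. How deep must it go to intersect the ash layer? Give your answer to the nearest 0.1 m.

47.3 m

Let the plane be z = a·x + b·y + c.
B−A: −213a + 122b = 62.4;  C−A: 99a + 422b = 174.1.
Solving gives a = −0.04995, b = 0.42428.
Then c = 157.3 − a·590 − b·151 = 122.70.
At (745, 430): z_contact = −37.21 + 182.44 + 122.70 = 267.93 m.
Depth below ground = 315.2 − 267.93 = 47.3 m.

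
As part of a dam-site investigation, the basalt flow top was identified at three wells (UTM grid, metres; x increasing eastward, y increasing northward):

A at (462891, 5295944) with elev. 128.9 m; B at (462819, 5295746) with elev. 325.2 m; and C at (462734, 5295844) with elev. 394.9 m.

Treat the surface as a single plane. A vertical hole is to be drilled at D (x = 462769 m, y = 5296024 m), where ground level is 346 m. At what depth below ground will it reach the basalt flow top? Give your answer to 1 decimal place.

Two edge vectors: A→B = (-72, -198, 196.3), A→C = (-157, -100, 266).
Normal n = (A→B) × (A→C) = (-33038, -11667.1, -23886).
So ∂z/∂x = −n_x/n_z = −1.383153312 and ∂z/∂y = −n_y/n_z = −0.488449301.
Intercept c from A: 128.9 + 640249.22 + 2586800.14 = 3227178.26.
At (462769, 5296024): z_contact = −640080.47 − 2586839.22 + 3227178.26 = 258.57 m.
Depth below ground = 346 − 258.57 = 87.4 m.

87.4 m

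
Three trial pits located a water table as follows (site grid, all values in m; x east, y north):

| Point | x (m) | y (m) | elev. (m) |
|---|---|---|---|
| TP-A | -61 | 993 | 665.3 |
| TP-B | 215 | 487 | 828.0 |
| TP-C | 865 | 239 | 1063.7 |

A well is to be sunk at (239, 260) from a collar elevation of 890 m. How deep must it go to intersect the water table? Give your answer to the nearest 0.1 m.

Let the plane be z = a·x + b·y + c.
TP-B−TP-A: 276a − 506b = 162.7;  TP-C−TP-A: 926a − 754b = 398.4.
Solving gives a = 0.30299, b = −0.15627.
Then c = 665.3 − a·-61 − b·993 = 838.96.
At (239, 260): z_contact = 72.41 − 40.63 + 838.96 = 870.75 m.
Depth below ground = 890 − 870.75 = 19.3 m.

19.3 m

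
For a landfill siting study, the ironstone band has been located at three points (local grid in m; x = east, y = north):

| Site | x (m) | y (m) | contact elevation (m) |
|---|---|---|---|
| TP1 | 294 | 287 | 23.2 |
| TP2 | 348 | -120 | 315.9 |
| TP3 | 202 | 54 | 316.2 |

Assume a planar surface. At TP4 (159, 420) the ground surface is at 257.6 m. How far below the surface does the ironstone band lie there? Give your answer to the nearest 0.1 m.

210.3 m

Two edge vectors: TP1→TP2 = (54, -407, 292.7), TP1→TP3 = (-92, -233, 293).
Normal n = (TP1→TP2) × (TP1→TP3) = (-51051.9, -42750.4, -50026).
So ∂z/∂x = −n_x/n_z = −1.02051 and ∂z/∂y = −n_y/n_z = −0.85456.
Intercept c from TP1: 23.2 + 300.03 + 245.26 = 568.49.
At (159, 420): z_contact = −162.26 − 358.92 + 568.49 = 47.31 m.
Depth below ground = 257.6 − 47.31 = 210.3 m.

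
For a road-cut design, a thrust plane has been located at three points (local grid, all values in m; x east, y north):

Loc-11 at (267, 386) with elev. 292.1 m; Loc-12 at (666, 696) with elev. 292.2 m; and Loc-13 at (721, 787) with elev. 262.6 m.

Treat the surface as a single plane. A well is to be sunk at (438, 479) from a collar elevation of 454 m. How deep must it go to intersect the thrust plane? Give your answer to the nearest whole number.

Let the plane be z = a·x + b·y + c.
Loc-12−Loc-11: 399a + 310b = 0.1;  Loc-13−Loc-11: 454a + 401b = −29.5.
Solving gives a = 0.47693, b = −0.61353.
Then c = 292.1 − a·267 − b·386 = 401.58.
At (438, 479): z_contact = 208.9 − 293.9 + 401.58 = 316.6 m.
Depth below ground = 454 − 316.6 = 137 m.

137 m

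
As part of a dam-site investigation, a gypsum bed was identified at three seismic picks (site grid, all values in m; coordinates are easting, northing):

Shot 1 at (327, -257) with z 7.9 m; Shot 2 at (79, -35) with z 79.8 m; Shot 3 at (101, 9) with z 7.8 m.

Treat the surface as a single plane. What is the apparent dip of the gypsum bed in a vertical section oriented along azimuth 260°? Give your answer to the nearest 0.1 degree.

53.9°

Let the plane be z = a·easting + b·northing + c.
Shot 2−Shot 1: −248a + 222b = 71.9;  Shot 3−Shot 1: −226a + 266b = −0.1.
Solving gives a = −1.21218, b = −1.03027.
Unit vector along 260° is (sin 260°, cos 260°) = (-0.9848, -0.1736).
Slope in that direction = a·(-0.9848) + b·(-0.1736) = 1.37267.
Apparent dip = arctan|1.37267| = 53.9° (true dip is 57.8°, so apparent ≤ true as expected).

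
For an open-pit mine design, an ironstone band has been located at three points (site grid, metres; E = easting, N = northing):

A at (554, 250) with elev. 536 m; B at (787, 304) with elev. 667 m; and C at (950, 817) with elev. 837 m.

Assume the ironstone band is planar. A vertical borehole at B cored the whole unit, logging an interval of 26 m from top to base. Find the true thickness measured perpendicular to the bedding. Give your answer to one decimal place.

Let the plane be z = a·E + b·N + c.
B−A: 233a + 54b = 131;  C−A: 396a + 567b = 301.
Solving gives a = 0.52402, b = 0.16488.
|∇z| = √(a²+b²) = 0.54935, so dip δ = arctan(0.54935) = 28.78°.
True thickness = vertical thickness × cos δ = 26 × cos 28.78° = 22.8 m.

22.8 m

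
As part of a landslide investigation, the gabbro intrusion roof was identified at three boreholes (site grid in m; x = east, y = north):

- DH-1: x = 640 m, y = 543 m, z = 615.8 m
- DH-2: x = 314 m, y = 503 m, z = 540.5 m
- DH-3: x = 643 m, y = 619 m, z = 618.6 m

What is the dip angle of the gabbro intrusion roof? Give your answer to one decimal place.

12.9°

Two edge vectors: DH-1→DH-2 = (-326, -40, -75.3), DH-1→DH-3 = (3, 76, 2.8).
Normal n = (DH-1→DH-2) × (DH-1→DH-3) = (5610.8, 686.9, -24656).
So ∂z/∂x = −n_x/n_z = 0.22756 and ∂z/∂y = −n_y/n_z = 0.02786.
Gradient magnitude |∇z| = √(a² + b²) = √(0.05179 + 0.00078) = 0.22926.
True dip = arctan(0.22926) = 12.9°, dipping toward W (azimuth ≈ 263°).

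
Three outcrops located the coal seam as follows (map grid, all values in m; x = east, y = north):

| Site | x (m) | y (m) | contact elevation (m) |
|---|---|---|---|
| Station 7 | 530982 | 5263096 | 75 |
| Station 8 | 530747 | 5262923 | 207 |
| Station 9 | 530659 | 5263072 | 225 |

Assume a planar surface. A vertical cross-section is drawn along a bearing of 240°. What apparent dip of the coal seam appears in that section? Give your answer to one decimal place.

25.0°

Two edge vectors: Station 7→Station 8 = (-235, -173, 132), Station 7→Station 9 = (-323, -24, 150).
Normal n = (Station 7→Station 8) × (Station 7→Station 9) = (-22782, -7386, -50239).
So ∂z/∂x = −n_x/n_z = −0.45347 and ∂z/∂y = −n_y/n_z = −0.14702.
Unit vector along 240° is (sin 240°, cos 240°) = (-0.8660, -0.5000).
Slope in that direction = a·(-0.8660) + b·(-0.5000) = 0.46623.
Apparent dip = arctan|0.46623| = 25.0° (true dip is 25.5°, so apparent ≤ true as expected).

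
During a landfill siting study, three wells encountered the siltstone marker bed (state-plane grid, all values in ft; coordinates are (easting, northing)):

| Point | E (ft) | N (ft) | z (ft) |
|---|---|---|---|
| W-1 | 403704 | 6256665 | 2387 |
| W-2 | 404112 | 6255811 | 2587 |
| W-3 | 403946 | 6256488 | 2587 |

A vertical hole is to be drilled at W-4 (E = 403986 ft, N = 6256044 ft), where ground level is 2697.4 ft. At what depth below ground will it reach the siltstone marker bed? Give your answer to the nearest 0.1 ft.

Two edge vectors: W-1→W-2 = (408, -854, 200), W-1→W-3 = (242, -177, 200).
Normal n = (W-1→W-2) × (W-1→W-3) = (-135400, -33200, 134452).
So ∂z/∂E = −n_x/n_z = 1.007050843 and ∂z/∂N = −n_y/n_z = 0.246928272.
Intercept c from W-1: 2387 − 406550.45 − 1544947.48 = −1949110.93.
At (403986, 6256044): z_contact = 406834.44 + 1544794.13 − 1949110.93 = 2517.65 ft.
Depth below ground = 2697.4 − 2517.65 = 179.8 ft.

179.8 ft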